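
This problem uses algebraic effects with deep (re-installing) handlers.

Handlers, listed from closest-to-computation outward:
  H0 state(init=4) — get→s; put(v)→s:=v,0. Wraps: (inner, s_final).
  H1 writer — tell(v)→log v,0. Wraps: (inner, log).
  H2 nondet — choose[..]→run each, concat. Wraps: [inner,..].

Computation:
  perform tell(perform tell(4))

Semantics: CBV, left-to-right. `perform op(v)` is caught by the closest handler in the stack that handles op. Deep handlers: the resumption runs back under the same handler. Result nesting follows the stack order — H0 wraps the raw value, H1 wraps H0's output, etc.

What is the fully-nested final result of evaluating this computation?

Answer: [((0, 4), (4, 0))]

Evaluation trace:
tell(4) @ H1 ⇒ log+=4
tell(0) @ H1 ⇒ log+=0
H0 returns (0, 4)
H1 returns ((0, 4), (4, 0))
H2 returns [((0, 4), (4, 0))]
= [((0, 4), (4, 0))]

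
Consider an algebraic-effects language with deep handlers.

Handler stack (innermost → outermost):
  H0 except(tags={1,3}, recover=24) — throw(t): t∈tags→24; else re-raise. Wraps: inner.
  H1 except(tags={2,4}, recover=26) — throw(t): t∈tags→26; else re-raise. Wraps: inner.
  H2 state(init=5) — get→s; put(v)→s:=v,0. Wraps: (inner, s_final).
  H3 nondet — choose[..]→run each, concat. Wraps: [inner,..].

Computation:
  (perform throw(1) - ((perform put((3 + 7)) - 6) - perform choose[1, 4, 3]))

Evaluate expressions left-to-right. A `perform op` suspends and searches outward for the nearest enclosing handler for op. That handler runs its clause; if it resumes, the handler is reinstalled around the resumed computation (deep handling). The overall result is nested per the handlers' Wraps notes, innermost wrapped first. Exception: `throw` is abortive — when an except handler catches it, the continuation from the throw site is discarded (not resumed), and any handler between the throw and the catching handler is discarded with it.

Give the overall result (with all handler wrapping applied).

Working:
throw(1) @ H0 caught ⇒ 24
H1 returns 24
H2 returns (24, 5)
H3 returns [(24, 5)]
= [(24, 5)]

Answer: [(24, 5)]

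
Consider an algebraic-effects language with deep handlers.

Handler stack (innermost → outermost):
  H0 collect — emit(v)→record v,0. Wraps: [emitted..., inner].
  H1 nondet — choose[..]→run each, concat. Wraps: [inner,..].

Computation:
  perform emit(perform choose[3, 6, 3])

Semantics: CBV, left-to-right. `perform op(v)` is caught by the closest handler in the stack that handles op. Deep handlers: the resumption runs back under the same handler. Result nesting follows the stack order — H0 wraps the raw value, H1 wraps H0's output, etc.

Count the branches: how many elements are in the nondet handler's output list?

Step-by-step:
choose[3, 6, 3] @ H1
  branch[0] choose=3:
    emit(3) @ H0 ⇒ out+=3
    H0 returns [3, 0]
    H1 returns [[3, 0]]
  branch[1] choose=6:
    emit(6) @ H0 ⇒ out+=6
    H0 returns [6, 0]
    H1 returns [[6, 0]]
  branch[2] choose=3:
    emit(3) @ H0 ⇒ out+=3
    H0 returns [3, 0]
    H1 returns [[3, 0]]
= [[3, 0], [6, 0], [3, 0]]

Answer: 3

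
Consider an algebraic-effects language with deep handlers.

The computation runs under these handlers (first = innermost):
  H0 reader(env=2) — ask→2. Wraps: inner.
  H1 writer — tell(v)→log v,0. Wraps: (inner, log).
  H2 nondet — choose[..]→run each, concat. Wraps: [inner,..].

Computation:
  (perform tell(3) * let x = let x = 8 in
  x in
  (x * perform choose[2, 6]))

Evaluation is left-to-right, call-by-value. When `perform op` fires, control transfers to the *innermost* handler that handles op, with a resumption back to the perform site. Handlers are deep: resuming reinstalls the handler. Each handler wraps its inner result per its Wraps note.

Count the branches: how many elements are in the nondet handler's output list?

Working:
tell(3) @ H1 ⇒ log+=3
choose[2, 6] @ H2
  branch[0] choose=2:
    H0 returns 0
    H1 returns (0, (3))
    H2 returns [(0, (3))]
  branch[1] choose=6:
    H0 returns 0
    H1 returns (0, (3))
    H2 returns [(0, (3))]
= [(0, (3)), (0, (3))]

Answer: 2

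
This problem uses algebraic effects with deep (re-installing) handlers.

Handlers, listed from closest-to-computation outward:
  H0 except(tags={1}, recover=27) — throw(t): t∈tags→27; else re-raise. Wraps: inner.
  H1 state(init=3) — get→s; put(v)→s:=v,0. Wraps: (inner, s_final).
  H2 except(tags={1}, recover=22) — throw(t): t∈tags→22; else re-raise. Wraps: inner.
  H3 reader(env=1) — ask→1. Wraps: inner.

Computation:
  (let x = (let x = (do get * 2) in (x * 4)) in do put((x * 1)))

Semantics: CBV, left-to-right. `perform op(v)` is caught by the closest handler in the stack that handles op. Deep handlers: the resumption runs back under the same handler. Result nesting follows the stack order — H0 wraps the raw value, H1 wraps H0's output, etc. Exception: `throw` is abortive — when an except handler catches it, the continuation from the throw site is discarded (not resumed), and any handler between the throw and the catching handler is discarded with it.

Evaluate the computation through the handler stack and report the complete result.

Step-by-step:
get @ H1 ⇒ 3
put(24) @ H1 ⇒ s:=24
H0 returns 0
H1 returns (0, 24)
H2 returns (0, 24)
H3 returns (0, 24)
= (0, 24)

Answer: (0, 24)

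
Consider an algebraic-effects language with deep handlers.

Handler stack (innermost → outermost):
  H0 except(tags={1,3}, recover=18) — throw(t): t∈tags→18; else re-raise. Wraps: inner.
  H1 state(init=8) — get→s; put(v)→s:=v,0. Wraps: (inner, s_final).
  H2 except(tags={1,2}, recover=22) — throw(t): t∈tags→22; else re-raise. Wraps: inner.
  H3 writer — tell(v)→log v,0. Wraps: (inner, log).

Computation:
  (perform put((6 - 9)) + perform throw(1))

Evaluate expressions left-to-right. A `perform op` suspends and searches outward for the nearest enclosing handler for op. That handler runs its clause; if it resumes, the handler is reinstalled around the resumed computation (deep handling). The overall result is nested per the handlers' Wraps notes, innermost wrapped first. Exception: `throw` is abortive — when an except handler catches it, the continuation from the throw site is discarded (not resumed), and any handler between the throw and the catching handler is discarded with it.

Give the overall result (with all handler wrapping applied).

Working:
put(-3) @ H1 ⇒ s:=-3
throw(1) @ H0 caught ⇒ 18
H1 returns (18, -3)
H2 returns (18, -3)
H3 returns ((18, -3), ())
= ((18, -3), ())

Answer: ((18, -3), ())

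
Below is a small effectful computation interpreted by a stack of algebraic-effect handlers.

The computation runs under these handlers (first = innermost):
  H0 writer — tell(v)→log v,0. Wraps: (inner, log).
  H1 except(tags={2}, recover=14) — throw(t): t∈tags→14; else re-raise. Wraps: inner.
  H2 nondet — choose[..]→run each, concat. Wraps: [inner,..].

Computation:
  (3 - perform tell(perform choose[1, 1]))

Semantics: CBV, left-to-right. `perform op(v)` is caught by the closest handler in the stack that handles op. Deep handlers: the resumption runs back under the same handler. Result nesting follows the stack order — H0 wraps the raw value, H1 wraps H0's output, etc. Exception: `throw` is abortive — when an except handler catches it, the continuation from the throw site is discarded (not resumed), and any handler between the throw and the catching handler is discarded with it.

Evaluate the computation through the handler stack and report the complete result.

Answer: [(3, (1)), (3, (1))]

Working:
choose[1, 1] @ H2
  branch[0] choose=1:
    tell(1) @ H0 ⇒ log+=1
    H0 returns (3, (1))
    H1 returns (3, (1))
    H2 returns [(3, (1))]
  branch[1] choose=1:
    tell(1) @ H0 ⇒ log+=1
    H0 returns (3, (1))
    H1 returns (3, (1))
    H2 returns [(3, (1))]
= [(3, (1)), (3, (1))]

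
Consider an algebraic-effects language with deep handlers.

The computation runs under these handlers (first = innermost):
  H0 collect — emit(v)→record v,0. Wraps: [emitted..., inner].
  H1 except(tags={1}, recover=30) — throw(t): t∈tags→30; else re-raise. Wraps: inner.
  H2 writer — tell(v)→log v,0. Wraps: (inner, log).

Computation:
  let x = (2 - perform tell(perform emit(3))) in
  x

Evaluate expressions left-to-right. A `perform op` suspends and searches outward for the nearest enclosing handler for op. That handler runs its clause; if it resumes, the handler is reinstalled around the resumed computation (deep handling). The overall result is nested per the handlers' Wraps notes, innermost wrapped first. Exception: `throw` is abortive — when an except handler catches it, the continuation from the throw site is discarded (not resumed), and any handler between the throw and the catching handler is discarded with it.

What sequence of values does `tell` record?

Step-by-step:
emit(3) @ H0 ⇒ out+=3
tell(0) @ H2 ⇒ log+=0
H0 returns [3, 2]
H1 returns [3, 2]
H2 returns ([3, 2], (0))
= ([3, 2], (0))

Answer: (0)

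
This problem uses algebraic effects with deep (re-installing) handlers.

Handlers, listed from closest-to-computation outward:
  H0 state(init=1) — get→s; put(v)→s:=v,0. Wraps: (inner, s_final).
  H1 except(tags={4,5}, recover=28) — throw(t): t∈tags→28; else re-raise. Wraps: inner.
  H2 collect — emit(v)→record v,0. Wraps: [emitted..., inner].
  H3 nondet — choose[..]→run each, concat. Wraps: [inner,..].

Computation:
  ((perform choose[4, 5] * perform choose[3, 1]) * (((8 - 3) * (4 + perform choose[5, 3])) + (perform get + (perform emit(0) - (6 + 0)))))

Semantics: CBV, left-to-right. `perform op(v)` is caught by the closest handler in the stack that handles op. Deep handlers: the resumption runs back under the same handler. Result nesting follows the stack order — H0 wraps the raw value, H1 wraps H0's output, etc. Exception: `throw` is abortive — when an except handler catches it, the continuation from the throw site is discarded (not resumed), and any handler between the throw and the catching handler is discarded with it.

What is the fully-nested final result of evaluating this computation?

Working:
choose[4, 5] @ H3
  branch[0] choose=4:
    choose[3, 1] @ H3
      branch[0] choose=3:
        choose[5, 3] @ H3
          branch[0] choose=5:
            get @ H0 ⇒ 1
            emit(0) @ H2 ⇒ out+=0
            H0 returns (480, 1)
            H1 returns (480, 1)
            H2 returns [0, (480, 1)]
            H3 returns [[0, (480, 1)]]
          branch[1] choose=3:
            get @ H0 ⇒ 1
            emit(0) @ H2 ⇒ out+=0
            H0 returns (360, 1)
            H1 returns (360, 1)
            H2 returns [0, (360, 1)]
            H3 returns [[0, (360, 1)]]
      branch[1] choose=1:
        choose[5, 3] @ H3
          branch[0] choose=5:
            get @ H0 ⇒ 1
            emit(0) @ H2 ⇒ out+=0
            H0 returns (160, 1)
            H1 returns (160, 1)
            H2 returns [0, (160, 1)]
            H3 returns [[0, (160, 1)]]
          branch[1] choose=3:
            get @ H0 ⇒ 1
            emit(0) @ H2 ⇒ out+=0
            H0 returns (120, 1)
            H1 returns (120, 1)
            H2 returns [0, (120, 1)]
            H3 returns [[0, (120, 1)]]
  branch[1] choose=5:
    choose[3, 1] @ H3
      branch[0] choose=3:
        choose[5, 3] @ H3
          branch[0] choose=5:
            get @ H0 ⇒ 1
            emit(0) @ H2 ⇒ out+=0
            H0 returns (600, 1)
            H1 returns (600, 1)
            H2 returns [0, (600, 1)]
            H3 returns [[0, (600, 1)]]
          branch[1] choose=3:
            get @ H0 ⇒ 1
            emit(0) @ H2 ⇒ out+=0
            H0 returns (450, 1)
            H1 returns (450, 1)
            H2 returns [0, (450, 1)]
            H3 returns [[0, (450, 1)]]
      branch[1] choose=1:
        choose[5, 3] @ H3
          branch[0] choose=5:
            get @ H0 ⇒ 1
            emit(0) @ H2 ⇒ out+=0
            H0 returns (200, 1)
            H1 returns (200, 1)
            H2 returns [0, (200, 1)]
            H3 returns [[0, (200, 1)]]
          branch[1] choose=3:
            get @ H0 ⇒ 1
            emit(0) @ H2 ⇒ out+=0
            H0 returns (150, 1)
            H1 returns (150, 1)
            H2 returns [0, (150, 1)]
            H3 returns [[0, (150, 1)]]
= [[0, (480, 1)], [0, (360, 1)], [0, (160, 1)], [0, (120, 1)], [0, (600, 1)], [0, (450, 1)], [0, (200, 1)], [0, (150, 1)]]

Answer: [[0, (480, 1)], [0, (360, 1)], [0, (160, 1)], [0, (120, 1)], [0, (600, 1)], [0, (450, 1)], [0, (200, 1)], [0, (150, 1)]]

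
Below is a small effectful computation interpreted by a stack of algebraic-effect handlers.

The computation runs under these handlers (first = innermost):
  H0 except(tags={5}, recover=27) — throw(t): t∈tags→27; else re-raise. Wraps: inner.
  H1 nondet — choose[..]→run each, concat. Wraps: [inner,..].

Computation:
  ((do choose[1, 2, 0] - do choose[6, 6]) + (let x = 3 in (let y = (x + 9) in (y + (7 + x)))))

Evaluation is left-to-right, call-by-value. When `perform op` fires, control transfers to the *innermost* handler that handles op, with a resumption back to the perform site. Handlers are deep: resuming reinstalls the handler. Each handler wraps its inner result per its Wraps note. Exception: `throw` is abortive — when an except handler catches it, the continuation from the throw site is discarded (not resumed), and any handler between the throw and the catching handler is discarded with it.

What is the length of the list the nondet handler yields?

Step-by-step:
choose[1, 2, 0] @ H1
  branch[0] choose=1:
    choose[6, 6] @ H1
      branch[0] choose=6:
        H0 returns 17
        H1 returns [17]
      branch[1] choose=6:
        H0 returns 17
        H1 returns [17]
  branch[1] choose=2:
    choose[6, 6] @ H1
      branch[0] choose=6:
        H0 returns 18
        H1 returns [18]
      branch[1] choose=6:
        H0 returns 18
        H1 returns [18]
  branch[2] choose=0:
    choose[6, 6] @ H1
      branch[0] choose=6:
        H0 returns 16
        H1 returns [16]
      branch[1] choose=6:
        H0 returns 16
        H1 returns [16]
= [17, 17, 18, 18, 16, 16]

Answer: 6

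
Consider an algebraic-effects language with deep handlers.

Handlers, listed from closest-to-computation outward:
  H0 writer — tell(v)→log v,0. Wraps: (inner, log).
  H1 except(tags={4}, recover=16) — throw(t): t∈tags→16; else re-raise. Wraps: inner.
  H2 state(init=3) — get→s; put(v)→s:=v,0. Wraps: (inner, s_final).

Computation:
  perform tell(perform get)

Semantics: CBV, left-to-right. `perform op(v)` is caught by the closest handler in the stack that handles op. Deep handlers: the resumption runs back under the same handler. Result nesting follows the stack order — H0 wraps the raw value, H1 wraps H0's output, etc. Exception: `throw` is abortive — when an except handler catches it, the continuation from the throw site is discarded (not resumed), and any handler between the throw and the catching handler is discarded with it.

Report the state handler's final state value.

Answer: 3

Evaluation trace:
get @ H2 ⇒ 3
tell(3) @ H0 ⇒ log+=3
H0 returns (0, (3))
H1 returns (0, (3))
H2 returns ((0, (3)), 3)
= ((0, (3)), 3)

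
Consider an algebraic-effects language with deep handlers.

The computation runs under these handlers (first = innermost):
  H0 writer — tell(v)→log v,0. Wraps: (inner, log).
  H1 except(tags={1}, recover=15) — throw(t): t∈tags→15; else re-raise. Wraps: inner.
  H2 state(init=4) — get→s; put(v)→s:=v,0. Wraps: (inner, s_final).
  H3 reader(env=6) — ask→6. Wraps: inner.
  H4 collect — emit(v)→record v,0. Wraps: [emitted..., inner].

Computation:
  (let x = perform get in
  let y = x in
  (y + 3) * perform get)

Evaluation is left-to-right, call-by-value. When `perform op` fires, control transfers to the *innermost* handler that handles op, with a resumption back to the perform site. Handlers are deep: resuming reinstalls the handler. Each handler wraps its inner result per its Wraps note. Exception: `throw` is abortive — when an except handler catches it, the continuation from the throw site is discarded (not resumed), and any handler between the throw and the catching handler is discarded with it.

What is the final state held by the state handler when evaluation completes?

Answer: 4

Step-by-step:
get @ H2 ⇒ 4
get @ H2 ⇒ 4
H0 returns (28, ())
H1 returns (28, ())
H2 returns ((28, ()), 4)
H3 returns ((28, ()), 4)
H4 returns [((28, ()), 4)]
= [((28, ()), 4)]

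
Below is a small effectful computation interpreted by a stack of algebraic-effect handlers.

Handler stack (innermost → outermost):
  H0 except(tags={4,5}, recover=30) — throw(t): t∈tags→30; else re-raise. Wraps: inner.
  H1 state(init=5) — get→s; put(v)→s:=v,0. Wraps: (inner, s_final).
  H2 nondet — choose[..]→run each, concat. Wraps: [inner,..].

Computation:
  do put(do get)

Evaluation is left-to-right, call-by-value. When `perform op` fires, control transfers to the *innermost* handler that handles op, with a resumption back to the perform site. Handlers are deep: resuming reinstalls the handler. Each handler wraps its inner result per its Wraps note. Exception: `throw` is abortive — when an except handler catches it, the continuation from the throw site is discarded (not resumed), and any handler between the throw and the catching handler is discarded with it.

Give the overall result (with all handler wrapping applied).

Step-by-step:
get @ H1 ⇒ 5
put(5) @ H1 ⇒ s:=5
H0 returns 0
H1 returns (0, 5)
H2 returns [(0, 5)]
= [(0, 5)]

Answer: [(0, 5)]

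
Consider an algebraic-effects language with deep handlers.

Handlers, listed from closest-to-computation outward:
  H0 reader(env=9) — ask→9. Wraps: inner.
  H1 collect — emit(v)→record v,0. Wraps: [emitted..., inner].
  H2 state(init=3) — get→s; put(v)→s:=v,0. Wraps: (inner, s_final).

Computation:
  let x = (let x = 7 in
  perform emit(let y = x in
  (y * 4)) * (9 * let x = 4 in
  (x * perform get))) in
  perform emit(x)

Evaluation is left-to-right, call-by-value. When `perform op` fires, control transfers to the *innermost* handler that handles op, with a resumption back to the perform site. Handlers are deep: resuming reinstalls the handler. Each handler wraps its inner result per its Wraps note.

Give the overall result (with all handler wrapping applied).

Answer: ([28, 0, 0], 3)

Working:
emit(28) @ H1 ⇒ out+=28
get @ H2 ⇒ 3
emit(0) @ H1 ⇒ out+=0
H0 returns 0
H1 returns [28, 0, 0]
H2 returns ([28, 0, 0], 3)
= ([28, 0, 0], 3)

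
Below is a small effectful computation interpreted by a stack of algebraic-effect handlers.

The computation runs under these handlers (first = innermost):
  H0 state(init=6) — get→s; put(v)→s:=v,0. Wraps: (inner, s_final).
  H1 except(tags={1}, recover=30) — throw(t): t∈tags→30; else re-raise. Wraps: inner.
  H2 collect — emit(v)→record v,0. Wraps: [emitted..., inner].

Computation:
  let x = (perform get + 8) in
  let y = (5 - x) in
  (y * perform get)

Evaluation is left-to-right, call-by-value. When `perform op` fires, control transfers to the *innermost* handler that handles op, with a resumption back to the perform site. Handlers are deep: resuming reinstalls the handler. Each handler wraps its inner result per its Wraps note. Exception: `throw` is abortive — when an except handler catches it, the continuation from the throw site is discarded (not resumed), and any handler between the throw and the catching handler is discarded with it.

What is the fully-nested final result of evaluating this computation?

Evaluation trace:
get @ H0 ⇒ 6
get @ H0 ⇒ 6
H0 returns (-54, 6)
H1 returns (-54, 6)
H2 returns [(-54, 6)]
= [(-54, 6)]

Answer: [(-54, 6)]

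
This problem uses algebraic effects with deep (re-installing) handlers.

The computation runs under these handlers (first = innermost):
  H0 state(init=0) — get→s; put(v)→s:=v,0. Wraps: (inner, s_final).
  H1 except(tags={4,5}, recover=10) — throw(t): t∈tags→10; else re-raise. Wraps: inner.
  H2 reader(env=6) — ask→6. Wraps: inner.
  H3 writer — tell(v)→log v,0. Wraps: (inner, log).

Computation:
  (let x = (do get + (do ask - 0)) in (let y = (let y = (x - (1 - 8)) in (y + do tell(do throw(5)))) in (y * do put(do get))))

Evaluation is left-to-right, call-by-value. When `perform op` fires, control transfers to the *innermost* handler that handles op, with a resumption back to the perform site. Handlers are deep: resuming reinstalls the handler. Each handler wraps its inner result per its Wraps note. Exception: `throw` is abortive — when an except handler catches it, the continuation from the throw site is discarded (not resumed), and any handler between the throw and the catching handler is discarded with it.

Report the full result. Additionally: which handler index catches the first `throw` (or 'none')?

Answer: (10, ()) ; first throw caught by: H1

Working:
get @ H0 ⇒ 0
ask @ H2 ⇒ 6
throw(5) @ H1 caught ⇒ 10
H2 returns 10
H3 returns (10, ())
= (10, ())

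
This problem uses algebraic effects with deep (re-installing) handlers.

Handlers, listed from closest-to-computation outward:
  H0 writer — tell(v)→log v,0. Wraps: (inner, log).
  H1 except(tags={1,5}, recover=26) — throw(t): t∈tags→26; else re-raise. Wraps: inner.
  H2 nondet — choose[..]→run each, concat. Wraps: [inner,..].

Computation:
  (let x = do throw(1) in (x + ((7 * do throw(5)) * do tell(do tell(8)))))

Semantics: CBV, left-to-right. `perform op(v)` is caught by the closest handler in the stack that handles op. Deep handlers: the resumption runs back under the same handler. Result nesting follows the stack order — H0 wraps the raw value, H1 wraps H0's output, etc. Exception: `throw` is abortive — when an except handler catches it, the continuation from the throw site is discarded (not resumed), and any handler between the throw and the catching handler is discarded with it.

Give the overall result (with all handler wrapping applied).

Answer: [26]

Evaluation trace:
throw(1) @ H1 caught ⇒ 26
H2 returns [26]
= [26]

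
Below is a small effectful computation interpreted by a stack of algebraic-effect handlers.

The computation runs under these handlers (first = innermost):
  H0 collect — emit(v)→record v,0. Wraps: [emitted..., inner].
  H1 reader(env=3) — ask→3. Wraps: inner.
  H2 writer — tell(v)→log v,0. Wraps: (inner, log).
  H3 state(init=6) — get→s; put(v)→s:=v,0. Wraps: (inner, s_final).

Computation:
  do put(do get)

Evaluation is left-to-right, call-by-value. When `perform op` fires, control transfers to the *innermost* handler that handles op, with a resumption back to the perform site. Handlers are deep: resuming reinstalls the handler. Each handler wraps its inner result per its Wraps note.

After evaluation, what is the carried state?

Step-by-step:
get @ H3 ⇒ 6
put(6) @ H3 ⇒ s:=6
H0 returns [0]
H1 returns [0]
H2 returns ([0], ())
H3 returns (([0], ()), 6)
= (([0], ()), 6)

Answer: 6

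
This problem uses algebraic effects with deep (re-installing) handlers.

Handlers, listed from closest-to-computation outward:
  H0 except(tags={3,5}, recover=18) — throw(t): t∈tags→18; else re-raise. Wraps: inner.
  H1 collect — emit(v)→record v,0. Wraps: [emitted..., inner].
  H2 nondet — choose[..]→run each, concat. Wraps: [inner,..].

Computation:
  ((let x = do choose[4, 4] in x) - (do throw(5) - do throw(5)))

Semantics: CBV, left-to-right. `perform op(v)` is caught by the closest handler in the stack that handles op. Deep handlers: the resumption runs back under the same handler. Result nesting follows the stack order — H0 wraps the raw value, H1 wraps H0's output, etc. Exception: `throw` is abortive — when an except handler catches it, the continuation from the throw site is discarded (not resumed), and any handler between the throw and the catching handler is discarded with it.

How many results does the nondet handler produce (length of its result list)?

Answer: 2

Working:
choose[4, 4] @ H2
  branch[0] choose=4:
    throw(5) @ H0 caught ⇒ 18
    H1 returns [18]
    H2 returns [[18]]
  branch[1] choose=4:
    throw(5) @ H0 caught ⇒ 18
    H1 returns [18]
    H2 returns [[18]]
= [[18], [18]]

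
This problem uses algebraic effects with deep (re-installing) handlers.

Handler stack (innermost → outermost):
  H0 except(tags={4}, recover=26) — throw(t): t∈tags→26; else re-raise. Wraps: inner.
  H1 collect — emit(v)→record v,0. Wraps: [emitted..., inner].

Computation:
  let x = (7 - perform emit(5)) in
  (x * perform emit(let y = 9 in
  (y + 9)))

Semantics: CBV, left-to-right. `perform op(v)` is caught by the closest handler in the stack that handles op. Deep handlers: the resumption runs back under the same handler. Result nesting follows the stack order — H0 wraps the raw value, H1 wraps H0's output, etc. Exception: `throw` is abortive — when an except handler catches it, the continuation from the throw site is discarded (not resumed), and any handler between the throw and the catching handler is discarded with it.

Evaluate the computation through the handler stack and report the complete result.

Answer: [5, 18, 0]

Working:
emit(5) @ H1 ⇒ out+=5
emit(18) @ H1 ⇒ out+=18
H0 returns 0
H1 returns [5, 18, 0]
= [5, 18, 0]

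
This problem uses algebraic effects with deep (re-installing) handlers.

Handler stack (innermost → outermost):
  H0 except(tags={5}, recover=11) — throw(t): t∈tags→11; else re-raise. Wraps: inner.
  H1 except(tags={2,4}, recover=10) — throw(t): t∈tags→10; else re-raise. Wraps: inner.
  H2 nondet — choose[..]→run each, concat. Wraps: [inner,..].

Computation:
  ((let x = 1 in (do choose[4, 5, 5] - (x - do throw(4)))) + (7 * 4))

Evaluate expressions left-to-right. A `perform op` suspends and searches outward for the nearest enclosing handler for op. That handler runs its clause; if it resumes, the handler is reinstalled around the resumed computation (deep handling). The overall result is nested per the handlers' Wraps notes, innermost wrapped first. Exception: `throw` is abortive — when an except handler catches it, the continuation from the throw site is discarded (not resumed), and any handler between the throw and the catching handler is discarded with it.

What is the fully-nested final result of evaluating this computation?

Answer: [10, 10, 10]

Evaluation trace:
choose[4, 5, 5] @ H2
  branch[0] choose=4:
    throw(4) @ H0 re-raised
    throw(4) @ H1 caught ⇒ 10
    H2 returns [10]
  branch[1] choose=5:
    throw(4) @ H0 re-raised
    throw(4) @ H1 caught ⇒ 10
    H2 returns [10]
  branch[2] choose=5:
    throw(4) @ H0 re-raised
    throw(4) @ H1 caught ⇒ 10
    H2 returns [10]
= [10, 10, 10]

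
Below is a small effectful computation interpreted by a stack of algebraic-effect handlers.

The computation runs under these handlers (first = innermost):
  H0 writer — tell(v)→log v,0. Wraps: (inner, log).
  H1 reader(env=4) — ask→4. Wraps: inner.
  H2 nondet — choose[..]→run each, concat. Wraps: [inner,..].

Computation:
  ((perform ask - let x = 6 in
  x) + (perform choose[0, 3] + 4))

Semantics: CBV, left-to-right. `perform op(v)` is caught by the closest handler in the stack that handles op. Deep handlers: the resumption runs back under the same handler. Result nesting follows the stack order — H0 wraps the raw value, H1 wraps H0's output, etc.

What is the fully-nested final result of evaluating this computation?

Working:
ask @ H1 ⇒ 4
choose[0, 3] @ H2
  branch[0] choose=0:
    H0 returns (2, ())
    H1 returns (2, ())
    H2 returns [(2, ())]
  branch[1] choose=3:
    H0 returns (5, ())
    H1 returns (5, ())
    H2 returns [(5, ())]
= [(2, ()), (5, ())]

Answer: [(2, ()), (5, ())]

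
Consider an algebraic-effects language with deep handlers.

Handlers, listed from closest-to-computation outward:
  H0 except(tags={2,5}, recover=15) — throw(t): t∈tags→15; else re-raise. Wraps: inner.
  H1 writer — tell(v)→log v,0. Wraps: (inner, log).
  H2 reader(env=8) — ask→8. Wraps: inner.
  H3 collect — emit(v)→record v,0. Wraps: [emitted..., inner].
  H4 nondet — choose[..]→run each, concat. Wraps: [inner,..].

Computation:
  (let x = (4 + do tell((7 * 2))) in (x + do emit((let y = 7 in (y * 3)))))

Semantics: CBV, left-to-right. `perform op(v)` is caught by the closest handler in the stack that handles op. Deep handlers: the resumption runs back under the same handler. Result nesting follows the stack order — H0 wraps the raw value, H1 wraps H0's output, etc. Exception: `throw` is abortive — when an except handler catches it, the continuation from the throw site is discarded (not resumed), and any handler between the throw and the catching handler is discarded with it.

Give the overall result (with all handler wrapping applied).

Working:
tell(14) @ H1 ⇒ log+=14
emit(21) @ H3 ⇒ out+=21
H0 returns 4
H1 returns (4, (14))
H2 returns (4, (14))
H3 returns [21, (4, (14))]
H4 returns [[21, (4, (14))]]
= [[21, (4, (14))]]

Answer: [[21, (4, (14))]]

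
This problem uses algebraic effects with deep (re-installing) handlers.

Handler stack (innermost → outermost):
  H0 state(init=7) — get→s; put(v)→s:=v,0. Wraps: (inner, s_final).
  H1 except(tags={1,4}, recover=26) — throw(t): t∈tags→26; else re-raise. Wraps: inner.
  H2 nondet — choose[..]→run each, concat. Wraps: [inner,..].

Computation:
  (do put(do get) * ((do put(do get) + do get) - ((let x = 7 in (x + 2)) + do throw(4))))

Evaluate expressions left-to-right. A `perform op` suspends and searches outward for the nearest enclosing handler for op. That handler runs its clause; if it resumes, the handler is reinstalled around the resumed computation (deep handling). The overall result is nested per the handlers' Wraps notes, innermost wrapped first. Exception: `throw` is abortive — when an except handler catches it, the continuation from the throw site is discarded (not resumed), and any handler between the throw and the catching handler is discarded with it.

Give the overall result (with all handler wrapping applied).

Step-by-step:
get @ H0 ⇒ 7
put(7) @ H0 ⇒ s:=7
get @ H0 ⇒ 7
put(7) @ H0 ⇒ s:=7
get @ H0 ⇒ 7
throw(4) @ H1 caught ⇒ 26
H2 returns [26]
= [26]

Answer: [26]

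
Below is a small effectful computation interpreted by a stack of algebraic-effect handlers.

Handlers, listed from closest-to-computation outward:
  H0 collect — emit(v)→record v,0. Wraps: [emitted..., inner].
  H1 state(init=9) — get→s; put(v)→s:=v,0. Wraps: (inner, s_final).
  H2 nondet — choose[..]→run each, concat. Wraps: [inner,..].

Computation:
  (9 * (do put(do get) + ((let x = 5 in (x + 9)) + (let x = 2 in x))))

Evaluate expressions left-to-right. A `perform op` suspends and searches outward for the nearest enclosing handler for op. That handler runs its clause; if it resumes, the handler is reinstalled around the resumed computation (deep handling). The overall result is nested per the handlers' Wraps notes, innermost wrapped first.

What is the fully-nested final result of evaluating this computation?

Answer: [([144], 9)]

Step-by-step:
get @ H1 ⇒ 9
put(9) @ H1 ⇒ s:=9
H0 returns [144]
H1 returns ([144], 9)
H2 returns [([144], 9)]
= [([144], 9)]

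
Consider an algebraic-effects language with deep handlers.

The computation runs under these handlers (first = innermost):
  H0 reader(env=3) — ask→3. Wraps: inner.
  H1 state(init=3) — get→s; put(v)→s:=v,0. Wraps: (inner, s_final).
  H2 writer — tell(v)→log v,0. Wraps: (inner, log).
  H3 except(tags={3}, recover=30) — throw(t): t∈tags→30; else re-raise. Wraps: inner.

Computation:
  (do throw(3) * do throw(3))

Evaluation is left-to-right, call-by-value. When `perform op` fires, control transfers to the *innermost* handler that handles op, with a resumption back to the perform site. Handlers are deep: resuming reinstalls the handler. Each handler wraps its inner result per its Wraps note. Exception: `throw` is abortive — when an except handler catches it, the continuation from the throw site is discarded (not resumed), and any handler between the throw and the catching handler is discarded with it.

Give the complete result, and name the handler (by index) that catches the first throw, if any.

Answer: 30 ; first throw caught by: H3

Evaluation trace:
throw(3) @ H3 caught ⇒ 30
= 30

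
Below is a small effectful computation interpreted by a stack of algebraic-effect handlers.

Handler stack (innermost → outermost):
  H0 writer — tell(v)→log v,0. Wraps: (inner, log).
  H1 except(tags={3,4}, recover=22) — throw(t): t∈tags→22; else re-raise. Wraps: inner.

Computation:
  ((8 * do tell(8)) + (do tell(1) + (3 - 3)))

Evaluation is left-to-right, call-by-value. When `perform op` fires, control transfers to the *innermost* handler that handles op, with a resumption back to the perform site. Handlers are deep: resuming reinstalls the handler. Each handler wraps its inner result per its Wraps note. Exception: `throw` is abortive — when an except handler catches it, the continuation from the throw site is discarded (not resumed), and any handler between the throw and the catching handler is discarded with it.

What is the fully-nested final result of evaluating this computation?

Evaluation trace:
tell(8) @ H0 ⇒ log+=8
tell(1) @ H0 ⇒ log+=1
H0 returns (0, (8, 1))
H1 returns (0, (8, 1))
= (0, (8, 1))

Answer: (0, (8, 1))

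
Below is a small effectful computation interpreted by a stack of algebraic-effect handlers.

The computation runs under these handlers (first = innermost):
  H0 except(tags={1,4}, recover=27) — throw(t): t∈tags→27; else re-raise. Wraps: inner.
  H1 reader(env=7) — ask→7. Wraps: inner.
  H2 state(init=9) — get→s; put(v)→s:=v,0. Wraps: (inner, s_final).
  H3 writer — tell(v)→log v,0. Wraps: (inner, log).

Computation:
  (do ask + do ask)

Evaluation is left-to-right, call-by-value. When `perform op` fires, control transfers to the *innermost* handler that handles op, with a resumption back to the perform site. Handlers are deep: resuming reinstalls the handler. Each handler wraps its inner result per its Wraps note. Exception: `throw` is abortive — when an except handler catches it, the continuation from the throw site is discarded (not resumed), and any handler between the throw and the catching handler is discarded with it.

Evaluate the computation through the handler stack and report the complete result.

Working:
ask @ H1 ⇒ 7
ask @ H1 ⇒ 7
H0 returns 14
H1 returns 14
H2 returns (14, 9)
H3 returns ((14, 9), ())
= ((14, 9), ())

Answer: ((14, 9), ())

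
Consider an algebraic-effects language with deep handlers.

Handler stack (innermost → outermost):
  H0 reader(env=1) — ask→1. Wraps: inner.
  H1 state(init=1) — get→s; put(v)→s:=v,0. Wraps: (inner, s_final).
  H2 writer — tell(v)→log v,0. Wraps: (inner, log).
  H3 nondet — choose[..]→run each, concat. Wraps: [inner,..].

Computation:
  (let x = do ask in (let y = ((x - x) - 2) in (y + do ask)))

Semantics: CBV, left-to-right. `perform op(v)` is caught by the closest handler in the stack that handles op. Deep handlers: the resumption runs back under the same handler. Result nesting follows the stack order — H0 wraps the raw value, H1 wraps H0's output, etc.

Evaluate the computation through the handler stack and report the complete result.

Answer: [((-1, 1), ())]

Evaluation trace:
ask @ H0 ⇒ 1
ask @ H0 ⇒ 1
H0 returns -1
H1 returns (-1, 1)
H2 returns ((-1, 1), ())
H3 returns [((-1, 1), ())]
= [((-1, 1), ())]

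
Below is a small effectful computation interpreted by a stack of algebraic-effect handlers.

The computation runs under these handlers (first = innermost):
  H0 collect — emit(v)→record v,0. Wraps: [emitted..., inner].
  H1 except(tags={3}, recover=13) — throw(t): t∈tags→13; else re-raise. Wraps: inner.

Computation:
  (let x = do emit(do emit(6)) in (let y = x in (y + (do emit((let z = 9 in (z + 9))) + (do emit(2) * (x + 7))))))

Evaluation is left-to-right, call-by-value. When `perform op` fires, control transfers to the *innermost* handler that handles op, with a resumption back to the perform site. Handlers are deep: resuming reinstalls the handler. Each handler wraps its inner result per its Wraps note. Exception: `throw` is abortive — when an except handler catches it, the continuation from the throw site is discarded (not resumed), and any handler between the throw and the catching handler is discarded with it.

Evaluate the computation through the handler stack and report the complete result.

Working:
emit(6) @ H0 ⇒ out+=6
emit(0) @ H0 ⇒ out+=0
emit(18) @ H0 ⇒ out+=18
emit(2) @ H0 ⇒ out+=2
H0 returns [6, 0, 18, 2, 0]
H1 returns [6, 0, 18, 2, 0]
= [6, 0, 18, 2, 0]

Answer: [6, 0, 18, 2, 0]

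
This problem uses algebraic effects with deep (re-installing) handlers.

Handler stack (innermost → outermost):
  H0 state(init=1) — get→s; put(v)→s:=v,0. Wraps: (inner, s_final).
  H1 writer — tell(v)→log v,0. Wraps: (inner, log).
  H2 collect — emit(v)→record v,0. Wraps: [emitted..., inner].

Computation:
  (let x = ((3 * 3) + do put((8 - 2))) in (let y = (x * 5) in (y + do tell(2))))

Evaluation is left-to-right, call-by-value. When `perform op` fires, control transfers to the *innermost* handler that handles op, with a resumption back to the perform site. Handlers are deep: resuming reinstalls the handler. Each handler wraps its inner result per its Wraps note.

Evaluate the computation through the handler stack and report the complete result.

Answer: [((45, 6), (2))]

Step-by-step:
put(6) @ H0 ⇒ s:=6
tell(2) @ H1 ⇒ log+=2
H0 returns (45, 6)
H1 returns ((45, 6), (2))
H2 returns [((45, 6), (2))]
= [((45, 6), (2))]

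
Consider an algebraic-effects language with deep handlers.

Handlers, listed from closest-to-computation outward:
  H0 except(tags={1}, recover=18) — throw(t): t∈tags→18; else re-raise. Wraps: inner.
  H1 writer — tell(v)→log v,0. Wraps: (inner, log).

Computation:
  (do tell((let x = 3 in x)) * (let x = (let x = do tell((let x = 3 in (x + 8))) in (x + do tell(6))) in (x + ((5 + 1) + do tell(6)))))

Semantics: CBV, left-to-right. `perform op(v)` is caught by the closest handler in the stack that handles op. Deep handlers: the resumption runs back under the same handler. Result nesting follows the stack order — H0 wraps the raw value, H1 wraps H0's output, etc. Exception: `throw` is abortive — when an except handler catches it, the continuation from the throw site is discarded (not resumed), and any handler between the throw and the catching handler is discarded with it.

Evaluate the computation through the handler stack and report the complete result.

Answer: (0, (3, 11, 6, 6))

Working:
tell(3) @ H1 ⇒ log+=3
tell(11) @ H1 ⇒ log+=11
tell(6) @ H1 ⇒ log+=6
tell(6) @ H1 ⇒ log+=6
H0 returns 0
H1 returns (0, (3, 11, 6, 6))
= (0, (3, 11, 6, 6))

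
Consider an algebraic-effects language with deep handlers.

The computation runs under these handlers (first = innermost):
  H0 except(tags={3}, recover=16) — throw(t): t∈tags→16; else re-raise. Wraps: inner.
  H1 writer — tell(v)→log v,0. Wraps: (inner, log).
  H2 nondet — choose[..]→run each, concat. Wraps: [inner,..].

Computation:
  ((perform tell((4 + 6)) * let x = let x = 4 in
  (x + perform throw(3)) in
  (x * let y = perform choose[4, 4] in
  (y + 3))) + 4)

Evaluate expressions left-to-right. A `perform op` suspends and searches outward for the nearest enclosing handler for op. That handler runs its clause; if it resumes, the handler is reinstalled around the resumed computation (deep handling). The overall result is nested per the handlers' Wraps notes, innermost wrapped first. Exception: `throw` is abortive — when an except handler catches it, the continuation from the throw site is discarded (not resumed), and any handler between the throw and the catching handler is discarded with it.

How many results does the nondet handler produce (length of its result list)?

Answer: 1

Step-by-step:
tell(10) @ H1 ⇒ log+=10
throw(3) @ H0 caught ⇒ 16
H1 returns (16, (10))
H2 returns [(16, (10))]
= [(16, (10))]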